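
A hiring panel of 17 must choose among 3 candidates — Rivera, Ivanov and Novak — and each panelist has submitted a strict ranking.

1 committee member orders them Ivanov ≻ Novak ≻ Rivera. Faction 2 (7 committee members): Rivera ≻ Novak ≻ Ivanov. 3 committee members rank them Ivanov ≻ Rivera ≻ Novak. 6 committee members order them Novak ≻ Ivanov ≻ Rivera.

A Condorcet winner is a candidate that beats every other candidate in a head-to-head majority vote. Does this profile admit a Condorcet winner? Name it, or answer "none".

Head-to-head results (17 committee members):
Rivera vs Ivanov: Ivanov, 10–7.
Rivera vs Novak: Rivera, 10–7.
Ivanov–Novak: Novak 13–4.
No candidate is unbeaten: Rivera loses to Ivanov; Ivanov loses to Novak; Novak loses to Rivera. In particular Rivera → Novak → Ivanov → Rivera is a majority cycle — no Condorcet winner exists.

none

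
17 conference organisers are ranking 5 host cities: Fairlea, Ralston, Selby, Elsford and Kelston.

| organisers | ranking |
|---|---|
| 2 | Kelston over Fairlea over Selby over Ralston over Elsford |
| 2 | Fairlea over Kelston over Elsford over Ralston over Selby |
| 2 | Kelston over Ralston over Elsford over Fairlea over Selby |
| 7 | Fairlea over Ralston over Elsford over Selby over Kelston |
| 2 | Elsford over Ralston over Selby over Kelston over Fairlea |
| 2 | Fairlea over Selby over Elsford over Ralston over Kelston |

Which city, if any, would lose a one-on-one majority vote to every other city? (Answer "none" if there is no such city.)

Head-to-head results (17 organisers):
Fairlea vs Ralston: Fairlea, 13–4.
Fairlea vs Selby: Fairlea is ranked higher on 2+2+2+7+2 = 15 ballots, Selby on 2. Fairlea wins 15–2.
Fairlea vs Elsford: Fairlea is ranked higher on 2+2+7+2 = 13 ballots, Elsford on 4. Fairlea wins 13–4.
Fairlea vs Kelston: Fairlea preferred on 2+7+2 = 11 ballots; Fairlea wins 11–6.
Ralston vs Selby: Ralston wins 13–4.
Ralston vs Elsford: Ralston is ranked higher on 2+2+7 = 11 ballots, Elsford on 6. Ralston wins 11–6.
Ralston vs Kelston: Ralston is ranked higher on 7+2+2 = 11 ballots, Kelston on 6. Ralston wins 11–6.
Selby vs Elsford: Selby is ranked higher on 2+2 = 4 ballots, Elsford on 13. Elsford wins 13–4.
Selby vs Kelston: Selby, 11–6.
Elsford vs Kelston: Elsford, 11–6.
Kelston loses to every other city — it is the Condorcet loser.

Kelston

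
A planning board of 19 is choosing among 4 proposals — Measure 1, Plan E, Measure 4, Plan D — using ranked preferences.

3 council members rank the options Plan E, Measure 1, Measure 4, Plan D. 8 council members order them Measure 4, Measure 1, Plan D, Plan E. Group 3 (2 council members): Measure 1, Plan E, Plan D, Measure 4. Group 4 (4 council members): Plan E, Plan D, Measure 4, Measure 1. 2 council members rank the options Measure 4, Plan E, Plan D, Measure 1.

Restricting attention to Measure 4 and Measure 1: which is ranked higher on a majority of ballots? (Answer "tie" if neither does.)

Measure 4

Ballots ranking Measure 4 above Measure 1: 8 + 4 + 2 = 14.
Ballots ranking Measure 1 above Measure 4: 19 − 14 = 5.
Measure 4 wins the head-to-head 14–5.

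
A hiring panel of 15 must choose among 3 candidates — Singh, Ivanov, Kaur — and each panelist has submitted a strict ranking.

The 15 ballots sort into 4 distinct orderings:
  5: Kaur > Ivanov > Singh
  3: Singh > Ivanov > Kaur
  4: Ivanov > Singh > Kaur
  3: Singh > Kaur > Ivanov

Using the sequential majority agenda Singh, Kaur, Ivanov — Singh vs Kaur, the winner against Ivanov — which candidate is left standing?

Round 1: Singh vs Kaur — 10–5, Singh advances.
Round 2: Singh vs Ivanov — 6–9, Ivanov advances.
Ivanov survives the agenda.

Ivanov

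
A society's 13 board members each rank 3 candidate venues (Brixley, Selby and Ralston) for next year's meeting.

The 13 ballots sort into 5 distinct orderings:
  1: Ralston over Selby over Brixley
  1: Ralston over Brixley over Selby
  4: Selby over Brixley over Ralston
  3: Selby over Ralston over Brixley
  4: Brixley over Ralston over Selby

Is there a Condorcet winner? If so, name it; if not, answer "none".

Selby

Head-to-head results (13 organisers):
Brixley vs Selby: Selby wins 8–5.
Brixley vs Ralston: Brixley, 8–5.
Selby–Ralston: Selby 7–6.
Selby wins every pairwise contest, so Selby is the Condorcet winner.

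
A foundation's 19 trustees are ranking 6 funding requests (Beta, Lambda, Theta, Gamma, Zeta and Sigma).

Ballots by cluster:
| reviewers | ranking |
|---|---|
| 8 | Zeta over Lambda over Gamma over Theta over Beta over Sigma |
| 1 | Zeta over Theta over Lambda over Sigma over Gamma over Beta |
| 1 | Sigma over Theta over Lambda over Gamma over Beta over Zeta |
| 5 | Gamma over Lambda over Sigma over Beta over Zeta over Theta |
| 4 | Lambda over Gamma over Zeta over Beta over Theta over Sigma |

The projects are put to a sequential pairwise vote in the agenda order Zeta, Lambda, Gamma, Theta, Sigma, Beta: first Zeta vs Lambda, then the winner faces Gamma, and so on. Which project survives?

Lambda

Round 1: Zeta vs Lambda — 9–10, Lambda advances.
Round 2: Lambda vs Gamma — 14–5, Lambda advances.
Round 3: Lambda vs Theta — 17–2, Lambda advances.
Round 4: Lambda vs Sigma — 18–1, Lambda advances.
Round 5: Lambda vs Beta — 19–0, Lambda advances.
Lambda survives the agenda.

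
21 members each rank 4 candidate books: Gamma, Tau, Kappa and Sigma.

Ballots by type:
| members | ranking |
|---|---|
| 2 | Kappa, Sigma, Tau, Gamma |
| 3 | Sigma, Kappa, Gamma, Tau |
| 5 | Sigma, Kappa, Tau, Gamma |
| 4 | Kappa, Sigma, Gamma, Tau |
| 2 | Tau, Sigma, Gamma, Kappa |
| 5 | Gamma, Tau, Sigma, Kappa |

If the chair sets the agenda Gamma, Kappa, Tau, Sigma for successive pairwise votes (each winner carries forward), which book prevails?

Sigma

Round 1: Gamma vs Kappa — 7–14, Kappa advances.
Round 2: Kappa vs Tau — 14–7, Kappa advances.
Round 3: Kappa vs Sigma — 6–15, Sigma advances.
The agenda winner is Sigma.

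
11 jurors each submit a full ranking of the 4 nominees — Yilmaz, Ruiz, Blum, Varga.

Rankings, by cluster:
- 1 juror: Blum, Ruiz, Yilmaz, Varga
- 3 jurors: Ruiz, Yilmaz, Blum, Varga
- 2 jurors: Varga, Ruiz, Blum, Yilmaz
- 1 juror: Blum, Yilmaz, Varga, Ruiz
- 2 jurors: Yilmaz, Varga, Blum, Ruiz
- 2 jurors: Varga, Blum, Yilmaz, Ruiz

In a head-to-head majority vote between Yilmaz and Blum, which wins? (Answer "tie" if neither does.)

Blum

Ballots ranking Yilmaz above Blum: 3 + 2 = 5.
Ballots ranking Blum above Yilmaz: 11 − 5 = 6.
Blum wins the head-to-head 6–5.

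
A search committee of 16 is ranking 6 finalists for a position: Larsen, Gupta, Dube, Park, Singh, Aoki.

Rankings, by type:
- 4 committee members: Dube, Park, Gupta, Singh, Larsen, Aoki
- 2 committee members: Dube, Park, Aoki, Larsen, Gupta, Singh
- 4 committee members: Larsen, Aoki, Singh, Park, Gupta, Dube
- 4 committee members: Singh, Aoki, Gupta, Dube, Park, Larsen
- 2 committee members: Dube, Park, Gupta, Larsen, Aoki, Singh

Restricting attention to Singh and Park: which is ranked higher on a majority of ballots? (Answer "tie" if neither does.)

tie

Ballots ranking Singh above Park: 4 + 4 = 8.
Ballots ranking Park above Singh: 16 − 8 = 8.
8–8: the pair ties.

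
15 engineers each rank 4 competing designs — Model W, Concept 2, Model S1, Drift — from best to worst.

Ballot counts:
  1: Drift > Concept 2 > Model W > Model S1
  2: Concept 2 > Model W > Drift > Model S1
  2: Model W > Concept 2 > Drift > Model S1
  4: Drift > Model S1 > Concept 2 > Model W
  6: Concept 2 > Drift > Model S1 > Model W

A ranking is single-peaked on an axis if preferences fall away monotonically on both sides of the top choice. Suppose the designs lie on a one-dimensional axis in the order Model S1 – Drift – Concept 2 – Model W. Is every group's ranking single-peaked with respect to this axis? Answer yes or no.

Axis positions: Model S1=1, Drift=2, Concept 2=3, Model W=4.
Group 1 (peak Drift at position 2): ranking walks positions 2-3-4-1, expanding outward from the peak — single-peaked.
Group 2 (peak Concept 2 at position 3): ranking walks positions 3-4-2-1, expanding outward from the peak — single-peaked.
Group 3 (peak Model W at position 4): ranking walks positions 4-3-2-1, expanding outward from the peak — single-peaked.
Group 4 (peak Drift at position 2): ranking walks positions 2-1-3-4, expanding outward from the peak — single-peaked.
Group 5 (peak Concept 2 at position 3): ranking walks positions 3-2-1-4, expanding outward from the peak — single-peaked.
Every ranking is single-peaked on this axis.

yes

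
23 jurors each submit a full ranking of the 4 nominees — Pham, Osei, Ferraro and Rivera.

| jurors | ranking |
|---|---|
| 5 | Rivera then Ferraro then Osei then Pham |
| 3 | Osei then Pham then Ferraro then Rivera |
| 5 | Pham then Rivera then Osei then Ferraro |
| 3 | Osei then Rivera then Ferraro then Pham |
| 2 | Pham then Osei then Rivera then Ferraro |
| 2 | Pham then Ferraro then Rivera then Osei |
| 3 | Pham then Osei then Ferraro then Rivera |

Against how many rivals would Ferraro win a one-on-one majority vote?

Ferraro against each rival (23 jurors):
Ferraro–Pham: Pham 15–8.
Ferraro vs Osei: Osei, 16–7.
Ferraro vs Rivera: Rivera wins 15–8.
Ferraro beats no one; loses to Pham, Osei, Rivera — 0 pairwise wins.

0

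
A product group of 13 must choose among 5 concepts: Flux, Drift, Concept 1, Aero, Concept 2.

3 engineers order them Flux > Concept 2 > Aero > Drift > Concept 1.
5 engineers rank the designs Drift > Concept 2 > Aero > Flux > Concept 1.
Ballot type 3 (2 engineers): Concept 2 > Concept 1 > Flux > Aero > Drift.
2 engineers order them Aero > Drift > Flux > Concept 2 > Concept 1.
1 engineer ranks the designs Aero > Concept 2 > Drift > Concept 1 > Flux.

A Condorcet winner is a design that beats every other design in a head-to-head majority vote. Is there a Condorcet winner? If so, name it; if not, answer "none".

none

Check each pair by majority over 13 ballots:
Flux vs Drift: Drift, 8–5.
Flux vs Concept 1: Flux wins 10–3.
Flux vs Aero: Aero wins 8–5.
Flux vs Concept 2: Concept 2 wins 8–5.
Drift–Concept 1: Drift 11–2.
Drift vs Aero: Aero wins 8–5.
Drift vs Concept 2: Drift wins 7–6.
Concept 1–Aero: Aero 11–2.
Concept 1 vs Concept 2: Concept 2 wins 13–0.
Aero vs Concept 2: Concept 2, 10–3.
Each design drops at least one matchup (Flux loses to Drift; Drift loses to Aero; Concept 1 loses to Flux; Aero loses to Concept 2; Concept 2 loses to Drift); the cycle Drift beats Concept 2 beats Aero beats Drift rules out a Condorcet winner.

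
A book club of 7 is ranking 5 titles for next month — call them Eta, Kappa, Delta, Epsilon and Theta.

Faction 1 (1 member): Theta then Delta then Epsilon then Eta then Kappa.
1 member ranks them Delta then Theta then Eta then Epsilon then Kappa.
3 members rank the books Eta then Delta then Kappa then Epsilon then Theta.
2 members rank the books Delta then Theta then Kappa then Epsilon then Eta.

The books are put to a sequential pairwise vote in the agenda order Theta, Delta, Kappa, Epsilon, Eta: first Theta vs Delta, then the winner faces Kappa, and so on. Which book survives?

Delta

Round 1: Theta vs Delta — 1–6, Delta advances.
Round 2: Delta vs Kappa — 7–0, Delta advances.
Round 3: Delta vs Epsilon — 7–0, Delta advances.
Round 4: Delta vs Eta — 4–3, Delta advances.
The agenda winner is Delta.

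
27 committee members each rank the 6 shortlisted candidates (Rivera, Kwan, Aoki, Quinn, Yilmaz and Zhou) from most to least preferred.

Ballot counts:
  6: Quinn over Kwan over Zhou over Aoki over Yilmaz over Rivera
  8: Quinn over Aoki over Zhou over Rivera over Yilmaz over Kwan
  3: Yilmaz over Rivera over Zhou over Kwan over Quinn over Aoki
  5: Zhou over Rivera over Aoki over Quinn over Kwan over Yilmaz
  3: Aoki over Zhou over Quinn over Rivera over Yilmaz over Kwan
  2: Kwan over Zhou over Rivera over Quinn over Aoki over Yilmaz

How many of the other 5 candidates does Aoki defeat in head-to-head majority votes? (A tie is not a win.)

Aoki against each rival (27 committee members):
Aoki vs Rivera: 6+8+3 = 17 for Aoki, 10 for Rivera — Aoki by 17–10.
Aoki vs Kwan: Aoki preferred on 8+5+3 = 16 ballots; Aoki wins 16–11.
Aoki vs Quinn: 5+3 = 8 for Aoki, 19 for Quinn — Quinn by 19–8.
Aoki vs Yilmaz: Aoki is ranked higher on 6+8+5+3+2 = 24 ballots, Yilmaz on 3. Aoki wins 24–3.
Aoki vs Zhou: Aoki is ranked higher on 8+3 = 11 ballots, Zhou on 16. Zhou wins 16–11.
Aoki beats Rivera, Kwan, Yilmaz; loses to Quinn, Zhou — 3 pairwise wins.

3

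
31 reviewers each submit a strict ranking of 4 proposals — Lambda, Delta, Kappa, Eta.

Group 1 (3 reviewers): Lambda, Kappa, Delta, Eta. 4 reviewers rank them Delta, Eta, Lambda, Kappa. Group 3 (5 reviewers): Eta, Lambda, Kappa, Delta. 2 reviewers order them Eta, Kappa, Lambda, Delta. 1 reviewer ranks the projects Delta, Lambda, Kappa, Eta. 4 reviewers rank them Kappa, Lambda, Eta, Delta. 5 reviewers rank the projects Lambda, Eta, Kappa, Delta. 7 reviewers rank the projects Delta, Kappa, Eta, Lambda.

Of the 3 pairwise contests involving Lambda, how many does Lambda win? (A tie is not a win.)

Lambda against each rival (31 reviewers):
Lambda vs Delta: Lambda wins 19–12.
Lambda vs Kappa: Lambda, 18–13.
Lambda–Eta: Eta 18–13.
Lambda beats Delta, Kappa; loses to Eta — 2 pairwise wins.

2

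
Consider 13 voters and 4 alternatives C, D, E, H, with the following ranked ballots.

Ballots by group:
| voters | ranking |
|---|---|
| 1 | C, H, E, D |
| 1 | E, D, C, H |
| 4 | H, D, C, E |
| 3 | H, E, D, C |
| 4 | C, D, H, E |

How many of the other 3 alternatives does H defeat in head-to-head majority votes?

H against each rival (13 voters):
H vs C: H wins 7–6.
H vs D: H, 8–5.
H vs E: H wins 12–1.
H beats C, D, E — 3 pairwise wins.

3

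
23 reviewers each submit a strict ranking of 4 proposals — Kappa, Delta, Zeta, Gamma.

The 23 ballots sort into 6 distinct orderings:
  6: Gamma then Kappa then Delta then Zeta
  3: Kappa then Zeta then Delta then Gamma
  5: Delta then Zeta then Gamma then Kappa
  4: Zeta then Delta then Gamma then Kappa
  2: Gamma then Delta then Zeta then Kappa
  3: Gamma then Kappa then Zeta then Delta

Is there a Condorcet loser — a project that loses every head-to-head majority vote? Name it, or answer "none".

none

Pairwise majorities:
Kappa vs Delta: 12 to 11, Kappa.
Kappa vs Zeta: Kappa preferred on 6+3+3 = 12 ballots; Kappa wins 12–11.
Kappa vs Gamma: 3 to 20, Gamma.
Delta–Zeta: Delta 13–10.
Delta vs Gamma: Delta, 12–11.
Zeta vs Gamma: Zeta preferred on 3+5+4 = 12 ballots; Zeta wins 12–11.
No project is winless: Kappa beats Delta; Delta beats Zeta; Zeta beats Gamma; Gamma beats Kappa. There is no Condorcet loser.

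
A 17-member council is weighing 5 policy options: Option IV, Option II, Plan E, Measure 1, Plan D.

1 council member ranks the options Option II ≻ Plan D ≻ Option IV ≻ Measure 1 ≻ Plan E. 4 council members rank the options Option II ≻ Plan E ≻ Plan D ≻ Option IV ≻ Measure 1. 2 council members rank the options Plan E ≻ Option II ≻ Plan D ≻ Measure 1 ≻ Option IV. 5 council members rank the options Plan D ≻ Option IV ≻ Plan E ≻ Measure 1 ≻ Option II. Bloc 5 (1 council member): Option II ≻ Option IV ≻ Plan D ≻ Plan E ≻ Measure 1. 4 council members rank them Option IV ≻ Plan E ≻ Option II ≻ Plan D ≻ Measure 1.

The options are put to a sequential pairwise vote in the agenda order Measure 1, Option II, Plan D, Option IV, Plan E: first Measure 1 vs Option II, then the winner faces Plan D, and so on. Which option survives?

Option IV

Round 1: Measure 1 vs Option II — 5–12, Option II advances.
Round 2: Option II vs Plan D — 12–5, Option II advances.
Round 3: Option II vs Option IV — 8–9, Option IV advances.
Round 4: Option IV vs Plan E — 11–6, Option IV advances.
Option IV survives the agenda.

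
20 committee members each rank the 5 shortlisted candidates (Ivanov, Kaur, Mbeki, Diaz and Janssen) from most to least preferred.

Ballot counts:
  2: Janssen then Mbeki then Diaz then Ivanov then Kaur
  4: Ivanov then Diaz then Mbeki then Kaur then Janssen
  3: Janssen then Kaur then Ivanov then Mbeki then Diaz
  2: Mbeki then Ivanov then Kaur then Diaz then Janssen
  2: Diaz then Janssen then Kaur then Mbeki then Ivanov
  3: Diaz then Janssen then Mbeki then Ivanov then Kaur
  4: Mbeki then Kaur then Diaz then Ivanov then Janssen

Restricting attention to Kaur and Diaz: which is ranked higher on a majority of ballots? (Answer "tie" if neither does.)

Diaz

Ballots ranking Kaur above Diaz: 3 + 2 + 4 = 9.
Ballots ranking Diaz above Kaur: 20 − 9 = 11.
Diaz wins the head-to-head 11–9.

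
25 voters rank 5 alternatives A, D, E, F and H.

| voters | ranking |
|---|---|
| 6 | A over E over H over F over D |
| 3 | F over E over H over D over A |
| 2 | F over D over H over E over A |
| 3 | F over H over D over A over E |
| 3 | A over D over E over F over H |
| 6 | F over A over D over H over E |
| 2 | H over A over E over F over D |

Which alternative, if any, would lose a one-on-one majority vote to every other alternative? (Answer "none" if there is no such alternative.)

E

Head-to-head results (25 voters):
A vs D: A preferred on 6+3+6+2 = 17 ballots; A wins 17–8.
A vs E: A wins 20–5.
A vs F: A is ranked higher on 6+3+2 = 11 ballots, F on 14. F wins 14–11.
A vs H: A wins 15–10.
D–E: D 14–11.
D vs F: D is ranked higher on 3 ballots, F on 22. F wins 22–3.
D vs H: 11 to 14, H.
E vs F: 11 to 14, F.
E vs H: E preferred on 6+3+3 = 12 ballots; H wins 13–12.
F vs H: F preferred on 3+2+3+3+6 = 17 ballots; F wins 17–8.
Only E has no wins; E is the Condorcet loser.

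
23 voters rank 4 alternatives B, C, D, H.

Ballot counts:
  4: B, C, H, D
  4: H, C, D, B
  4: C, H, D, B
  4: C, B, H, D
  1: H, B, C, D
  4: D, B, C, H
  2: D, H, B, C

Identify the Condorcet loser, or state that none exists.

none

Pairwise majorities:
B vs C: 4+1+4+2 = 11 for B, 12 for C — C by 12–11.
B–D: D 14–9.
B vs H: B, 12–11.
C vs D: C wins 17–6.
C vs H: C wins 16–7.
D vs H: H, 17–6.
No alternative is winless: B beats H; C beats B; D beats B; H beats D. There is no Condorcet loser.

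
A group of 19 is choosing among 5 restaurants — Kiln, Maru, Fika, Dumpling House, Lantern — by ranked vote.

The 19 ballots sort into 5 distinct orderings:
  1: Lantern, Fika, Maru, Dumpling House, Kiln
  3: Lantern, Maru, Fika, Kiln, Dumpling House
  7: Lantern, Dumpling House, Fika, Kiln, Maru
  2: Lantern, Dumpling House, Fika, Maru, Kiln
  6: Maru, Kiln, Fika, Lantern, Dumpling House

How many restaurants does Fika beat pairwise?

3

Fika against each rival (19 friends):
Fika vs Kiln: 1+3+7+2 = 13 for Fika, 6 for Kiln — Fika by 13–6.
Fika vs Maru: Fika preferred on 1+7+2 = 10 ballots; Fika wins 10–9.
Fika vs Dumpling House: 1+3+6 = 10 for Fika, 9 for Dumpling House — Fika by 10–9.
Fika vs Lantern: 6 for Fika, 13 for Lantern — Lantern by 13–6.
Fika beats Kiln, Maru, Dumpling House; loses to Lantern — 3 pairwise wins.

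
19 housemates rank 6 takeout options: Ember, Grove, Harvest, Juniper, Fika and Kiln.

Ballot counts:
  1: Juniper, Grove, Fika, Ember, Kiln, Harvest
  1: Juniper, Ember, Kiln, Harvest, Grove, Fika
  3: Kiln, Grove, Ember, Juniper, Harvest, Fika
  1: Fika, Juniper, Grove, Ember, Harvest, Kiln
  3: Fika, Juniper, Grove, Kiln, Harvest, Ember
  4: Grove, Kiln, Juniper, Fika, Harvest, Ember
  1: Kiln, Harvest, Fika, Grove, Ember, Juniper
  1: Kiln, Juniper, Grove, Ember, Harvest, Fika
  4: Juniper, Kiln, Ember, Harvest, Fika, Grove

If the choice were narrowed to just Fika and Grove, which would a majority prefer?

Ballots ranking Fika above Grove: 1 + 3 + 1 + 4 = 9.
Ballots ranking Grove above Fika: 19 − 9 = 10.
Grove wins the head-to-head 10–9.

Grove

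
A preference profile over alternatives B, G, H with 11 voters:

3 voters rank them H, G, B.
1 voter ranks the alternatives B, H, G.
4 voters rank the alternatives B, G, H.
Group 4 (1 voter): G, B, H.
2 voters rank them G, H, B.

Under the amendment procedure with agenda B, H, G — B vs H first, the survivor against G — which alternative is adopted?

Round 1: B vs H — 6–5, B advances.
Round 2: B vs G — 5–6, G advances.
G survives the agenda.

G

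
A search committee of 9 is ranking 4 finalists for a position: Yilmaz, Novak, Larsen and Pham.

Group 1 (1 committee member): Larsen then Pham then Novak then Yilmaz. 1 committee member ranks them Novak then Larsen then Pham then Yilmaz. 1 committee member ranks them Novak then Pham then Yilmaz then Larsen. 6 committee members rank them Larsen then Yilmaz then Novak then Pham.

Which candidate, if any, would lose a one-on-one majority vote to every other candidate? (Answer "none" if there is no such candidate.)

Pham

Head-to-head results (9 committee members):
Yilmaz vs Novak: Yilmaz preferred on 6 ballots; Yilmaz wins 6–3.
Yilmaz–Larsen: Larsen 8–1.
Yilmaz vs Pham: Yilmaz is ranked higher on 6 ballots, Pham on 3. Yilmaz wins 6–3.
Novak vs Larsen: 2 to 7, Larsen.
Novak vs Pham: 8 to 1, Novak.
Larsen vs Pham: 8 to 1, Larsen.
Only Pham has no wins; Pham is the Condorcet loser.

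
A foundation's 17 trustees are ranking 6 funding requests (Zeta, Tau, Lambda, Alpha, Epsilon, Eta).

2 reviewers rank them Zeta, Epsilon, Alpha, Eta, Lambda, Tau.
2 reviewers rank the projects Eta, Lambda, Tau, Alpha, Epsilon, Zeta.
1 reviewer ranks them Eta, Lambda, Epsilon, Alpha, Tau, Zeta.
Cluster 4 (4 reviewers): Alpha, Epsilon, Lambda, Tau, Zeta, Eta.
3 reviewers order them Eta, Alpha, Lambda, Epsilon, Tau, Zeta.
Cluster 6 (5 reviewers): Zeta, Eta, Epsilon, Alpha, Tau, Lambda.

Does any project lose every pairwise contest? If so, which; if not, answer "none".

none

Pairwise majorities:
Zeta vs Tau: Tau wins 10–7.
Zeta vs Lambda: 2+5 = 7 for Zeta, 10 for Lambda — Lambda by 10–7.
Zeta vs Alpha: Alpha, 10–7.
Zeta–Epsilon: Epsilon 10–7.
Zeta vs Eta: 2+4+5 = 11 for Zeta, 6 for Eta — Zeta by 11–6.
Tau–Lambda: Lambda 12–5.
Tau vs Alpha: Alpha wins 15–2.
Tau vs Epsilon: 2 to 15, Epsilon.
Tau vs Eta: Eta wins 13–4.
Lambda vs Alpha: Alpha wins 14–3.
Lambda vs Epsilon: 2+1+3 = 6 for Lambda, 11 for Epsilon — Epsilon by 11–6.
Lambda vs Eta: Eta wins 13–4.
Alpha–Epsilon: Alpha 9–8.
Alpha vs Eta: Alpha preferred on 2+4 = 6 ballots; Eta wins 11–6.
Epsilon vs Eta: Eta wins 11–6.
Every project wins at least one matchup (Zeta beats Eta; Tau beats Zeta; Lambda beats Zeta; Alpha beats Zeta; Epsilon beats Zeta; Eta beats Tau), so there is no Condorcet loser.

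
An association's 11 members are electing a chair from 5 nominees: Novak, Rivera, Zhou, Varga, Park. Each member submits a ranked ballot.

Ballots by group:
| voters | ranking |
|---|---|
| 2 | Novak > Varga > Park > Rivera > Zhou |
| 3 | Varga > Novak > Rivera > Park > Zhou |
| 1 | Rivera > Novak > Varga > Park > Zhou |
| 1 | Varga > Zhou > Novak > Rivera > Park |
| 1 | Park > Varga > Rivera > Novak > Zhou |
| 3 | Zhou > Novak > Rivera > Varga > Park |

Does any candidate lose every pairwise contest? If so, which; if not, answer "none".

Zhou

Head-to-head results (11 voters):
Novak vs Rivera: Novak preferred on 2+3+1+3 = 9 ballots; Novak wins 9–2.
Novak–Zhou: Novak 7–4.
Novak vs Varga: Novak wins 6–5.
Novak vs Park: 2+3+1+1+3 = 10 for Novak, 1 for Park — Novak by 10–1.
Rivera vs Zhou: Rivera, 7–4.
Rivera vs Varga: Varga, 7–4.
Rivera vs Park: Rivera preferred on 3+1+1+3 = 8 ballots; Rivera wins 8–3.
Zhou vs Varga: Varga wins 8–3.
Zhou–Park: Park 7–4.
Varga vs Park: 2+3+1+1+3 = 10 for Varga, 1 for Park — Varga by 10–1.
Only Zhou has no wins; Zhou is the Condorcet loser.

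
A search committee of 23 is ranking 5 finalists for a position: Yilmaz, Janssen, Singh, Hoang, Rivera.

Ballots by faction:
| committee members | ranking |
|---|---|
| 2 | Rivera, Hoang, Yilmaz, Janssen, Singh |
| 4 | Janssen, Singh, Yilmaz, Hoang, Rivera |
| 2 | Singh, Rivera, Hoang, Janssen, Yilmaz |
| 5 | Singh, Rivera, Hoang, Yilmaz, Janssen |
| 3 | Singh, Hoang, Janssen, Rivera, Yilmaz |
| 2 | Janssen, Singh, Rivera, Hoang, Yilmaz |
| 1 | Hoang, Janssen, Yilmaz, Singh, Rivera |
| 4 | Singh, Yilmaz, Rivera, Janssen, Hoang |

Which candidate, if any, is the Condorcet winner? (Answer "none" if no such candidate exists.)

Singh

Check each pair by majority over 23 ballots:
Yilmaz vs Janssen: 2+5+4 = 11 for Yilmaz, 12 for Janssen — Janssen by 12–11.
Yilmaz vs Singh: 2+1 = 3 for Yilmaz, 20 for Singh — Singh by 20–3.
Yilmaz vs Hoang: 4+4 = 8 for Yilmaz, 15 for Hoang — Hoang by 15–8.
Yilmaz vs Rivera: Yilmaz is ranked higher on 4+1+4 = 9 ballots, Rivera on 14. Rivera wins 14–9.
Janssen vs Singh: 9 to 14, Singh.
Janssen vs Hoang: 4+2+4 = 10 for Janssen, 13 for Hoang — Hoang by 13–10.
Janssen vs Rivera: Janssen preferred on 4+3+2+1 = 10 ballots; Rivera wins 13–10.
Singh vs Hoang: Singh is ranked higher on 4+2+5+3+2+4 = 20 ballots, Hoang on 3. Singh wins 20–3.
Singh vs Rivera: 21 to 2, Singh.
Hoang vs Rivera: Hoang is ranked higher on 4+3+1 = 8 ballots, Rivera on 15. Rivera wins 15–8.
Singh defeats every rival head-to-head and is the Condorcet winner.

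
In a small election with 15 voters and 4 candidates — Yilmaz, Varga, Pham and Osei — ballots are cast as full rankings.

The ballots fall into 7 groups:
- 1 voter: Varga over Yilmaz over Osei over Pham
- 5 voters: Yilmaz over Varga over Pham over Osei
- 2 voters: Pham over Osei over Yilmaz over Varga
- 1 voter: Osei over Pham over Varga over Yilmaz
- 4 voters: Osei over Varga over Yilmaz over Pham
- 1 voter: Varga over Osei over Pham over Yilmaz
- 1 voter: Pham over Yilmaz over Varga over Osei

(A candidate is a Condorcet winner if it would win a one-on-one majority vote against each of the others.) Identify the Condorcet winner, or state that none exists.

none

Pairwise majorities:
Yilmaz vs Varga: 8 to 7, Yilmaz.
Yilmaz vs Pham: Yilmaz preferred on 1+5+4 = 10 ballots; Yilmaz wins 10–5.
Yilmaz vs Osei: Yilmaz is ranked higher on 1+5+1 = 7 ballots, Osei on 8. Osei wins 8–7.
Varga vs Pham: Varga is ranked higher on 1+5+4+1 = 11 ballots, Pham on 4. Varga wins 11–4.
Varga vs Osei: 1+5+1+1 = 8 for Varga, 7 for Osei — Varga by 8–7.
Pham vs Osei: Pham preferred on 5+2+1 = 8 ballots; Pham wins 8–7.
Every candidate loses at least once (Yilmaz loses to Osei; Varga loses to Yilmaz; Pham loses to Yilmaz; Osei loses to Varga). The majority relation contains the cycle Yilmaz > Varga > Osei > Yilmaz, so there is no Condorcet winner.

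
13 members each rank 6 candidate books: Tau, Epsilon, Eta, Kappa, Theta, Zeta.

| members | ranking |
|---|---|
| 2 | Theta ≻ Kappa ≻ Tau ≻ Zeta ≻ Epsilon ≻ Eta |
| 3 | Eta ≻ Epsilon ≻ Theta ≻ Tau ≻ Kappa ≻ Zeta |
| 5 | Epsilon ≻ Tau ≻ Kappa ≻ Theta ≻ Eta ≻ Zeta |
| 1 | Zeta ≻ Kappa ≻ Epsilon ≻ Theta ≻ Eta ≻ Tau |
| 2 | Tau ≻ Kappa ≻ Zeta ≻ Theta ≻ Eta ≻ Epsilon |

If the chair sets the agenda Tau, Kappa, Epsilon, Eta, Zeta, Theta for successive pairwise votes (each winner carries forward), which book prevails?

Round 1: Tau vs Kappa — 10–3, Tau advances.
Round 2: Tau vs Epsilon — 4–9, Epsilon advances.
Round 3: Epsilon vs Eta — 8–5, Epsilon advances.
Round 4: Epsilon vs Zeta — 8–5, Epsilon advances.
Round 5: Epsilon vs Theta — 9–4, Epsilon advances.
Epsilon survives the agenda.

Epsilon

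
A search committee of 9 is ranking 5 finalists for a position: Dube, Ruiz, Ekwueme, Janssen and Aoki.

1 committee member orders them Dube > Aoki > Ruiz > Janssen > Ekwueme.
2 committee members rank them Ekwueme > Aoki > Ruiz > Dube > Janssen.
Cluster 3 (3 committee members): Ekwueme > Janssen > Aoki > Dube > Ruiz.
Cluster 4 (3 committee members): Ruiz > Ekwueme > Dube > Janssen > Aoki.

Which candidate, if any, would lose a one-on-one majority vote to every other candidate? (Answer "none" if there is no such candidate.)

Pairwise majorities:
Dube vs Ruiz: Dube is ranked higher on 1+3 = 4 ballots, Ruiz on 5. Ruiz wins 5–4.
Dube vs Ekwueme: Ekwueme, 8–1.
Dube–Janssen: Dube 6–3.
Dube vs Aoki: Dube is ranked higher on 1+3 = 4 ballots, Aoki on 5. Aoki wins 5–4.
Ruiz vs Ekwueme: Ruiz is ranked higher on 1+3 = 4 ballots, Ekwueme on 5. Ekwueme wins 5–4.
Ruiz vs Janssen: 1+2+3 = 6 for Ruiz, 3 for Janssen — Ruiz by 6–3.
Ruiz vs Aoki: 3 for Ruiz, 6 for Aoki — Aoki by 6–3.
Ekwueme–Janssen: Ekwueme 8–1.
Ekwueme vs Aoki: Ekwueme wins 8–1.
Janssen vs Aoki: 3+3 = 6 for Janssen, 3 for Aoki — Janssen by 6–3.
Each candidate has at least one pairwise win (Dube beats Janssen; Ruiz beats Dube; Ekwueme beats Dube; Janssen beats Aoki; Aoki beats Dube) — no Condorcet loser.

none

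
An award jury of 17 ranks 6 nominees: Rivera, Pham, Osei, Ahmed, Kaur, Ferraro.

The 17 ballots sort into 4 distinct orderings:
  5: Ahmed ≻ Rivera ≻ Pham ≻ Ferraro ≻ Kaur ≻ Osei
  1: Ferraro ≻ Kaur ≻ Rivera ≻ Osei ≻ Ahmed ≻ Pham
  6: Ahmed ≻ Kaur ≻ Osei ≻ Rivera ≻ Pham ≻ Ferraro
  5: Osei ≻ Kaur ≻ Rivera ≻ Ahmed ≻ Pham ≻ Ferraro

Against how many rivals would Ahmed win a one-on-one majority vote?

5

Ahmed against each rival (17 jurors):
Ahmed–Rivera: Ahmed 11–6.
Ahmed vs Pham: 5+1+6+5 = 17 for Ahmed, 0 for Pham — Ahmed by 17–0.
Ahmed vs Osei: Ahmed wins 11–6.
Ahmed vs Kaur: Ahmed wins 11–6.
Ahmed vs Ferraro: Ahmed wins 16–1.
Ahmed beats Rivera, Pham, Osei, Kaur, Ferraro — 5 pairwise wins.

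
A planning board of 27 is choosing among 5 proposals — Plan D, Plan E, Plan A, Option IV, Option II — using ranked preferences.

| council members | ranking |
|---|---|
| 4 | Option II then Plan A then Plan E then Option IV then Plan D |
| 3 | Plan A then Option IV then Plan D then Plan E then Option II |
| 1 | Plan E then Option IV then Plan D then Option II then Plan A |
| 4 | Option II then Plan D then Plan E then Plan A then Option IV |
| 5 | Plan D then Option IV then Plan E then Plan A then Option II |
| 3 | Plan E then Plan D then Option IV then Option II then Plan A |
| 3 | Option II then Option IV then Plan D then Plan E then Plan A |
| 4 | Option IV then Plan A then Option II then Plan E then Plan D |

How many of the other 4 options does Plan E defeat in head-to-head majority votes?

Plan E against each rival (27 council members):
Plan E vs Plan D: 12 to 15, Plan D.
Plan E vs Plan A: Plan E wins 16–11.
Plan E vs Option IV: 12 to 15, Option IV.
Plan E vs Option II: Option II wins 15–12.
Plan E beats Plan A; loses to Plan D, Option IV, Option II — 1 pairwise win.

1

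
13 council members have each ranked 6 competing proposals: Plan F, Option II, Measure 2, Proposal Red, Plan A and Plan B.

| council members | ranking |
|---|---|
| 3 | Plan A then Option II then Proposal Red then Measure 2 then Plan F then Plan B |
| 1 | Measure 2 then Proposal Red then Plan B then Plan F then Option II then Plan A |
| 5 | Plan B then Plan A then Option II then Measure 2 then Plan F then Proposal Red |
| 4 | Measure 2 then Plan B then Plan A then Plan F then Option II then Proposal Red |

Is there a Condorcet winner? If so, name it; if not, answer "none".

none

Check each pair by majority over 13 ballots:
Plan F vs Option II: Option II, 8–5.
Plan F vs Measure 2: Measure 2 wins 13–0.
Plan F vs Proposal Red: Plan F wins 9–4.
Plan F–Plan A: Plan A 12–1.
Plan F–Plan B: Plan B 10–3.
Option II vs Measure 2: Option II, 8–5.
Option II–Proposal Red: Option II 12–1.
Option II vs Plan A: Plan A, 12–1.
Option II–Plan B: Plan B 10–3.
Measure 2 vs Proposal Red: Measure 2, 10–3.
Measure 2 vs Plan A: Plan A, 8–5.
Measure 2–Plan B: Measure 2 8–5.
Proposal Red vs Plan A: Plan A, 12–1.
Proposal Red–Plan B: Plan B 9–4.
Plan A–Plan B: Plan B 10–3.
Every option loses at least once (Plan F loses to Option II; Option II loses to Plan A; Measure 2 loses to Option II; Proposal Red loses to Plan F; Plan A loses to Plan B; Plan B loses to Measure 2). The majority relation contains the cycle Option II → Measure 2 → Plan B → Option II, so there is no Condorcet winner.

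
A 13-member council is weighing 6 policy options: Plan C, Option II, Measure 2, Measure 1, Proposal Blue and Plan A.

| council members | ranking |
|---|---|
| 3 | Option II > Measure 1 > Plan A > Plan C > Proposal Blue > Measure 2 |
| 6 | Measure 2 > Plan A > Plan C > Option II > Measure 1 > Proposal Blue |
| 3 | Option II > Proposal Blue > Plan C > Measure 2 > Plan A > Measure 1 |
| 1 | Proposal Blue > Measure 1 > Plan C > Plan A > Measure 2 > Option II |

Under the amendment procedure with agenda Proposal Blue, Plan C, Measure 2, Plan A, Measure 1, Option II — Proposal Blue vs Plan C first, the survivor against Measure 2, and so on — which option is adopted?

Plan A

Round 1: Proposal Blue vs Plan C — 4–9, Plan C advances.
Round 2: Plan C vs Measure 2 — 7–6, Plan C advances.
Round 3: Plan C vs Plan A — 4–9, Plan A advances.
Round 4: Plan A vs Measure 1 — 9–4, Plan A advances.
Round 5: Plan A vs Option II — 7–6, Plan A advances.
Plan A survives the agenda.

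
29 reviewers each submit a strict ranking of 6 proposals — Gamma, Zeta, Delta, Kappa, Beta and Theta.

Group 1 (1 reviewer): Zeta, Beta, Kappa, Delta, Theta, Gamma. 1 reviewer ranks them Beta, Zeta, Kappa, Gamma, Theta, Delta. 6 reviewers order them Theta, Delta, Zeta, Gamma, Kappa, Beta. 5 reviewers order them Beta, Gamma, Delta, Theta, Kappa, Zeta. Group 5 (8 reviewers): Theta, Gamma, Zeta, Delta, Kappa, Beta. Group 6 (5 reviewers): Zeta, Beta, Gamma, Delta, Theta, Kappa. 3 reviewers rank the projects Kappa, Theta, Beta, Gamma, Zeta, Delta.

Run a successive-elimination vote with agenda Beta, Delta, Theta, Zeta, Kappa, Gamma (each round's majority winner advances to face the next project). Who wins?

Round 1: Beta vs Delta — 15–14, Beta advances.
Round 2: Beta vs Theta — 12–17, Theta advances.
Round 3: Theta vs Zeta — 22–7, Theta advances.
Round 4: Theta vs Kappa — 24–5, Theta advances.
Round 5: Theta vs Gamma — 18–11, Theta advances.
Theta survives the agenda.

Theta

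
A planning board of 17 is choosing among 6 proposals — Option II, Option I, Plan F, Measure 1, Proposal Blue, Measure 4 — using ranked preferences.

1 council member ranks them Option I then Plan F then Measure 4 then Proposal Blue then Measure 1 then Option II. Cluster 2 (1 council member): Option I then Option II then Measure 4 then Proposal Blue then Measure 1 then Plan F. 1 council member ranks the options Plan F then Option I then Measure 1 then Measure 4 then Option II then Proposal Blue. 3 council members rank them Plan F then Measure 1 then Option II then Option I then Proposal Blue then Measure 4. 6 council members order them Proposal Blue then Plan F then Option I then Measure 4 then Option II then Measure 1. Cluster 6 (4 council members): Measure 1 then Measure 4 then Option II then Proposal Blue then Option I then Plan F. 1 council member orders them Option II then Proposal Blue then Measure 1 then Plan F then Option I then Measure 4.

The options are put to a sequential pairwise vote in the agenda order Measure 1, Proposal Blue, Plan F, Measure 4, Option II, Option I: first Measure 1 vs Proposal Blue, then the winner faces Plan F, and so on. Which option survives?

Round 1: Measure 1 vs Proposal Blue — 8–9, Proposal Blue advances.
Round 2: Proposal Blue vs Plan F — 12–5, Proposal Blue advances.
Round 3: Proposal Blue vs Measure 4 — 10–7, Proposal Blue advances.
Round 4: Proposal Blue vs Option II — 7–10, Option II advances.
Round 5: Option II vs Option I — 8–9, Option I advances.
The agenda winner is Option I.

Option I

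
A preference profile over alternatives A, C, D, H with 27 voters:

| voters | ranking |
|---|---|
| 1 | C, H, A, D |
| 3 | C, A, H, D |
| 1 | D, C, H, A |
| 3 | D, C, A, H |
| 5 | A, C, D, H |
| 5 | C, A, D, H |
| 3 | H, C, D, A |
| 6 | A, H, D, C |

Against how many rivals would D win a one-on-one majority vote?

1

D against each rival (27 voters):
D vs A: A wins 20–7.
D vs C: 10 to 17, C.
D vs H: D, 14–13.
D beats H; loses to A, C — 1 pairwise win.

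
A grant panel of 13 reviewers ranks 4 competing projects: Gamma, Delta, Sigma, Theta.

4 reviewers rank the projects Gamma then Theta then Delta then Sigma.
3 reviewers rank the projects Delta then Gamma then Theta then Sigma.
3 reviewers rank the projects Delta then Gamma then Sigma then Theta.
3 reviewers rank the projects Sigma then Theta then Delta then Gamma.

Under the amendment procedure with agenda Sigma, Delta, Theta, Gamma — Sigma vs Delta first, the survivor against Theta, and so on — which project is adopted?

Round 1: Sigma vs Delta — 3–10, Delta advances.
Round 2: Delta vs Theta — 6–7, Theta advances.
Round 3: Theta vs Gamma — 3–10, Gamma advances.
The agenda winner is Gamma.

Gamma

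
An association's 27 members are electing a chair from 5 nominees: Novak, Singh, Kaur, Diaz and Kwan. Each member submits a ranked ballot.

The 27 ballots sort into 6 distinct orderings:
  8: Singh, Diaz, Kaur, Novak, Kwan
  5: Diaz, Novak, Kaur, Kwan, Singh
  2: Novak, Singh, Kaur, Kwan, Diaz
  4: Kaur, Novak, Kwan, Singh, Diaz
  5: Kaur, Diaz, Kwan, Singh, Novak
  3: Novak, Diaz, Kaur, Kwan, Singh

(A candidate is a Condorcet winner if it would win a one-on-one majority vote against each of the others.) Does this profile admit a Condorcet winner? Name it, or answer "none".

Check each pair by majority over 27 ballots:
Novak vs Singh: Novak is ranked higher on 5+2+4+3 = 14 ballots, Singh on 13. Novak wins 14–13.
Novak vs Kaur: 10 to 17, Kaur.
Novak vs Diaz: 2+4+3 = 9 for Novak, 18 for Diaz — Diaz by 18–9.
Novak vs Kwan: Novak is ranked higher on 8+5+2+4+3 = 22 ballots, Kwan on 5. Novak wins 22–5.
Singh vs Kaur: Singh preferred on 8+2 = 10 ballots; Kaur wins 17–10.
Singh vs Diaz: Singh preferred on 8+2+4 = 14 ballots; Singh wins 14–13.
Singh vs Kwan: 10 to 17, Kwan.
Kaur vs Diaz: Kaur is ranked higher on 2+4+5 = 11 ballots, Diaz on 16. Diaz wins 16–11.
Kaur vs Kwan: Kaur preferred on 8+5+2+4+5+3 = 27 ballots; Kaur wins 27–0.
Diaz vs Kwan: Diaz is ranked higher on 8+5+5+3 = 21 ballots, Kwan on 6. Diaz wins 21–6.
Every candidate loses at least once (Novak loses to Kaur; Singh loses to Novak; Kaur loses to Diaz; Diaz loses to Singh; Kwan loses to Novak). The majority relation contains the cycle Novak beats Singh beats Diaz beats Novak, so there is no Condorcet winner.

none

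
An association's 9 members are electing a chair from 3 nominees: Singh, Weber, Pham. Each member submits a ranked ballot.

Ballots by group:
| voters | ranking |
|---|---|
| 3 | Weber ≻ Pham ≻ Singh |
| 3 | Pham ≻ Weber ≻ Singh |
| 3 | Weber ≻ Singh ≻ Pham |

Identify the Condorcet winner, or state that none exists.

Pairwise majorities:
Singh vs Weber: Singh is ranked higher on 0 ballots, Weber on 9. Weber wins 9–0.
Singh vs Pham: 3 to 6, Pham.
Weber vs Pham: 3+3 = 6 for Weber, 3 for Pham — Weber by 6–3.
Only Weber has no losses; Weber is the Condorcet winner.

Weber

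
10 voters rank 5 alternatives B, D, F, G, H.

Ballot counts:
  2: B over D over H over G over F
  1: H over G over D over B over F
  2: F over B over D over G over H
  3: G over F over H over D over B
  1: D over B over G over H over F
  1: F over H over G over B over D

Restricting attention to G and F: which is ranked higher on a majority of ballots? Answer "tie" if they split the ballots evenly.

Ballots ranking G above F: 2 + 1 + 3 + 1 = 7.
Ballots ranking F above G: 10 − 7 = 3.
G wins the head-to-head 7–3.

G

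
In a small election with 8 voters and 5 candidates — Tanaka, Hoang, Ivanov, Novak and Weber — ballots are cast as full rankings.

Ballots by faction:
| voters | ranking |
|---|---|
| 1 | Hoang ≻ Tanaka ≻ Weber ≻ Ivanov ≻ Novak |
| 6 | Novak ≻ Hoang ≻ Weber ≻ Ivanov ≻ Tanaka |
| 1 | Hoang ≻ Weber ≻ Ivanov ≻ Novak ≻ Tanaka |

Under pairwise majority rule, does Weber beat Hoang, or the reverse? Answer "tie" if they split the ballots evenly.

Hoang

No ballot ranks Weber above Hoang: 0.
Ballots ranking Hoang above Weber: 8 − 0 = 8.
Hoang wins the head-to-head 8–0.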